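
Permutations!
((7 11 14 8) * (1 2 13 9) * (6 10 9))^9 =[0, 6, 10, 3, 4, 5, 1, 11, 7, 13, 2, 14, 12, 9, 8] =(1 6)(2 10)(7 11 14 8)(9 13)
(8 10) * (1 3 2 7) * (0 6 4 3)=(0 6 4 3 2 7 1)(8 10)=[6, 0, 7, 2, 3, 5, 4, 1, 10, 9, 8]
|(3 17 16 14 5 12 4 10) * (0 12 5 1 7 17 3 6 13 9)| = |(0 12 4 10 6 13 9)(1 7 17 16 14)| = 35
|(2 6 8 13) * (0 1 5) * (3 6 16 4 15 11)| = 9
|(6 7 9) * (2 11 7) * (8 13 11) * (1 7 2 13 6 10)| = 20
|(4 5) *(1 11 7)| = |(1 11 7)(4 5)| = 6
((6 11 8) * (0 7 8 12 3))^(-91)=(12)=[0, 1, 2, 3, 4, 5, 6, 7, 8, 9, 10, 11, 12]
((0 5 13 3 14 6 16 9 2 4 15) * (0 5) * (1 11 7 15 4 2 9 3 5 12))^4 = (16)(1 12 15 7 11) = [0, 12, 2, 3, 4, 5, 6, 11, 8, 9, 10, 1, 15, 13, 14, 7, 16]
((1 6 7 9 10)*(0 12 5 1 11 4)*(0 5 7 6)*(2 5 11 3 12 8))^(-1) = (0 1 5 2 8)(3 10 9 7 12)(4 11) = [1, 5, 8, 10, 11, 2, 6, 12, 0, 7, 9, 4, 3]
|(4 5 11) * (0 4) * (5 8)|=|(0 4 8 5 11)|=5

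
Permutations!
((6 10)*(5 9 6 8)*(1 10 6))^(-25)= (10)= [0, 1, 2, 3, 4, 5, 6, 7, 8, 9, 10]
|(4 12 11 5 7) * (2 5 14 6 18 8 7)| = |(2 5)(4 12 11 14 6 18 8 7)| = 8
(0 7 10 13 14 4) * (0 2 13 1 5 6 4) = (0 7 10 1 5 6 4 2 13 14) = [7, 5, 13, 3, 2, 6, 4, 10, 8, 9, 1, 11, 12, 14, 0]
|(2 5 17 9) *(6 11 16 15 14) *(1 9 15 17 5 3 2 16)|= 8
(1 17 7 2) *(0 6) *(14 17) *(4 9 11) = (0 6)(1 14 17 7 2)(4 9 11) = [6, 14, 1, 3, 9, 5, 0, 2, 8, 11, 10, 4, 12, 13, 17, 15, 16, 7]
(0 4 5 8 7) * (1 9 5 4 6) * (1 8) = (0 6 8 7)(1 9 5) = [6, 9, 2, 3, 4, 1, 8, 0, 7, 5]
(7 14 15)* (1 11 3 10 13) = [0, 11, 2, 10, 4, 5, 6, 14, 8, 9, 13, 3, 12, 1, 15, 7] = (1 11 3 10 13)(7 14 15)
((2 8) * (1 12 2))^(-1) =(1 8 2 12) =[0, 8, 12, 3, 4, 5, 6, 7, 2, 9, 10, 11, 1]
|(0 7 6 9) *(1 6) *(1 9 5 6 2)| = 6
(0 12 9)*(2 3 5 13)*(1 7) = [12, 7, 3, 5, 4, 13, 6, 1, 8, 0, 10, 11, 9, 2] = (0 12 9)(1 7)(2 3 5 13)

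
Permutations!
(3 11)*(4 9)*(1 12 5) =(1 12 5)(3 11)(4 9) =[0, 12, 2, 11, 9, 1, 6, 7, 8, 4, 10, 3, 5]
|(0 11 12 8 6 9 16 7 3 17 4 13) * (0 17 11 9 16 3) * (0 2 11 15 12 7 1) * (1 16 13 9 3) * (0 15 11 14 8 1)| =12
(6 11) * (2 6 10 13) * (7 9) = [0, 1, 6, 3, 4, 5, 11, 9, 8, 7, 13, 10, 12, 2] = (2 6 11 10 13)(7 9)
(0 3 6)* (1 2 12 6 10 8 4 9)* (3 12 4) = (0 12 6)(1 2 4 9)(3 10 8) = [12, 2, 4, 10, 9, 5, 0, 7, 3, 1, 8, 11, 6]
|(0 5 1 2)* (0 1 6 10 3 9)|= |(0 5 6 10 3 9)(1 2)|= 6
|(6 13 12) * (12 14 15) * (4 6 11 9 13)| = 6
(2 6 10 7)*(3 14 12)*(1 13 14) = (1 13 14 12 3)(2 6 10 7) = [0, 13, 6, 1, 4, 5, 10, 2, 8, 9, 7, 11, 3, 14, 12]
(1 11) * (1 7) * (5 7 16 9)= (1 11 16 9 5 7)= [0, 11, 2, 3, 4, 7, 6, 1, 8, 5, 10, 16, 12, 13, 14, 15, 9]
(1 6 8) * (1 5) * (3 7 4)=(1 6 8 5)(3 7 4)=[0, 6, 2, 7, 3, 1, 8, 4, 5]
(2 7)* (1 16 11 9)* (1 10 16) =(2 7)(9 10 16 11) =[0, 1, 7, 3, 4, 5, 6, 2, 8, 10, 16, 9, 12, 13, 14, 15, 11]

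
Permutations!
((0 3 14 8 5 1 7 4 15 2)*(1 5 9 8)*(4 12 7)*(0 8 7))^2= (0 14 4 2 9 12 3 1 15 8 7)= [14, 15, 9, 1, 2, 5, 6, 0, 7, 12, 10, 11, 3, 13, 4, 8]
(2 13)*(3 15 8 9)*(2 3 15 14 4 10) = [0, 1, 13, 14, 10, 5, 6, 7, 9, 15, 2, 11, 12, 3, 4, 8] = (2 13 3 14 4 10)(8 9 15)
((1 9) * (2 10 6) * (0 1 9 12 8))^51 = (0 8 12 1) = [8, 0, 2, 3, 4, 5, 6, 7, 12, 9, 10, 11, 1]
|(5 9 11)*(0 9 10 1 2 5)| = 12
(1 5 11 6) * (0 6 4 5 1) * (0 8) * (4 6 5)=(0 5 11 6 8)=[5, 1, 2, 3, 4, 11, 8, 7, 0, 9, 10, 6]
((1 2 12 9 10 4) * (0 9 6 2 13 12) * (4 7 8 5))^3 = (0 7 4 12)(1 6 9 8)(2 10 5 13) = [7, 6, 10, 3, 12, 13, 9, 4, 1, 8, 5, 11, 0, 2]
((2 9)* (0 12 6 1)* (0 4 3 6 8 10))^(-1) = (0 10 8 12)(1 6 3 4)(2 9) = [10, 6, 9, 4, 1, 5, 3, 7, 12, 2, 8, 11, 0]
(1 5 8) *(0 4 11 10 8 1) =(0 4 11 10 8)(1 5) =[4, 5, 2, 3, 11, 1, 6, 7, 0, 9, 8, 10]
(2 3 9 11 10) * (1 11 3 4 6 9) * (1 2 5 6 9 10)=(1 11)(2 4 9 3)(5 6 10)=[0, 11, 4, 2, 9, 6, 10, 7, 8, 3, 5, 1]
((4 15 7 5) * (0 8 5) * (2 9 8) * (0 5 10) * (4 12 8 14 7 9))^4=(0 9 12 2 14 8 4 7 10 15 5)=[9, 1, 14, 3, 7, 0, 6, 10, 4, 12, 15, 11, 2, 13, 8, 5]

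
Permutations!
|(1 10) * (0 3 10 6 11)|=6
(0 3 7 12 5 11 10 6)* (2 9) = [3, 1, 9, 7, 4, 11, 0, 12, 8, 2, 6, 10, 5] = (0 3 7 12 5 11 10 6)(2 9)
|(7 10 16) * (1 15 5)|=3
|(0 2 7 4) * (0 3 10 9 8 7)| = |(0 2)(3 10 9 8 7 4)| = 6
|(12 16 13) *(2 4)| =|(2 4)(12 16 13)| =6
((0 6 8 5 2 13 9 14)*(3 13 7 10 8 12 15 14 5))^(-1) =(0 14 15 12 6)(2 5 9 13 3 8 10 7) =[14, 1, 5, 8, 4, 9, 0, 2, 10, 13, 7, 11, 6, 3, 15, 12]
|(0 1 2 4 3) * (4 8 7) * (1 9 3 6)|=6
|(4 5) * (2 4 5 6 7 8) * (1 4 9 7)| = 12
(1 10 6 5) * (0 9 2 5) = [9, 10, 5, 3, 4, 1, 0, 7, 8, 2, 6] = (0 9 2 5 1 10 6)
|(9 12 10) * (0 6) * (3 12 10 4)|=6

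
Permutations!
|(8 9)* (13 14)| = 2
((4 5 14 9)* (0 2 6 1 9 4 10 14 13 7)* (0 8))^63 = [1, 14, 9, 3, 7, 8, 10, 2, 6, 4, 5, 11, 12, 0, 13] = (0 1 14 13)(2 9 4 7)(5 8 6 10)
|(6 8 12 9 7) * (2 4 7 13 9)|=|(2 4 7 6 8 12)(9 13)|=6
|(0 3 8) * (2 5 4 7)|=12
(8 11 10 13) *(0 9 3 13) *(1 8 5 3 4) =(0 9 4 1 8 11 10)(3 13 5) =[9, 8, 2, 13, 1, 3, 6, 7, 11, 4, 0, 10, 12, 5]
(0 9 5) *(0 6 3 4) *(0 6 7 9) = (3 4 6)(5 7 9) = [0, 1, 2, 4, 6, 7, 3, 9, 8, 5]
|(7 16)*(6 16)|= 3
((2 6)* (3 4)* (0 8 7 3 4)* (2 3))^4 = (0 6 7)(2 8 3) = [6, 1, 8, 2, 4, 5, 7, 0, 3]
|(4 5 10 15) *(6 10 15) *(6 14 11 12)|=15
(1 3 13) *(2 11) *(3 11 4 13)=[0, 11, 4, 3, 13, 5, 6, 7, 8, 9, 10, 2, 12, 1]=(1 11 2 4 13)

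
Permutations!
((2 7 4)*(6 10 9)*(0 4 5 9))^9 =(0 4 2 7 5 9 6 10) =[4, 1, 7, 3, 2, 9, 10, 5, 8, 6, 0]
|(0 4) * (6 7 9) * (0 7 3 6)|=|(0 4 7 9)(3 6)|=4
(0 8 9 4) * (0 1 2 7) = (0 8 9 4 1 2 7) = [8, 2, 7, 3, 1, 5, 6, 0, 9, 4]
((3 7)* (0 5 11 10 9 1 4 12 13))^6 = (0 4 10)(1 11 13)(5 12 9) = [4, 11, 2, 3, 10, 12, 6, 7, 8, 5, 0, 13, 9, 1]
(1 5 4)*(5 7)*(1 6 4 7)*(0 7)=[7, 1, 2, 3, 6, 0, 4, 5]=(0 7 5)(4 6)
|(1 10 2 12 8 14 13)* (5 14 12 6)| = 14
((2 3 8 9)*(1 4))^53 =(1 4)(2 3 8 9) =[0, 4, 3, 8, 1, 5, 6, 7, 9, 2]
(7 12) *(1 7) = (1 7 12) = [0, 7, 2, 3, 4, 5, 6, 12, 8, 9, 10, 11, 1]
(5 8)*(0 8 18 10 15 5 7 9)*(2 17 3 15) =(0 8 7 9)(2 17 3 15 5 18 10) =[8, 1, 17, 15, 4, 18, 6, 9, 7, 0, 2, 11, 12, 13, 14, 5, 16, 3, 10]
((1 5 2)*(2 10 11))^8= (1 11 5 2 10)= [0, 11, 10, 3, 4, 2, 6, 7, 8, 9, 1, 5]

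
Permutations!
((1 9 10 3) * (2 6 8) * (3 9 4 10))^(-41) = (1 3 9 10 4)(2 6 8) = [0, 3, 6, 9, 1, 5, 8, 7, 2, 10, 4]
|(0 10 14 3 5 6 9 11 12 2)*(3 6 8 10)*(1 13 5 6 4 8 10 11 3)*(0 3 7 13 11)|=|(0 1 11 12 2 3 6 9 7 13 5 10 14 4 8)|=15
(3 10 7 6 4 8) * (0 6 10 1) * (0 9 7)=(0 6 4 8 3 1 9 7 10)=[6, 9, 2, 1, 8, 5, 4, 10, 3, 7, 0]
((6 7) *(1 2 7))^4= [0, 1, 2, 3, 4, 5, 6, 7]= (7)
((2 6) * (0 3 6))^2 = (0 6)(2 3) = [6, 1, 3, 2, 4, 5, 0]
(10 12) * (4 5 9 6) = (4 5 9 6)(10 12) = [0, 1, 2, 3, 5, 9, 4, 7, 8, 6, 12, 11, 10]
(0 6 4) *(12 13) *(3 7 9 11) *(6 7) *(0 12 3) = [7, 1, 2, 6, 12, 5, 4, 9, 8, 11, 10, 0, 13, 3] = (0 7 9 11)(3 6 4 12 13)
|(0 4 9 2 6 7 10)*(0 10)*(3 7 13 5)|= 9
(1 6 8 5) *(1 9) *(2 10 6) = (1 2 10 6 8 5 9) = [0, 2, 10, 3, 4, 9, 8, 7, 5, 1, 6]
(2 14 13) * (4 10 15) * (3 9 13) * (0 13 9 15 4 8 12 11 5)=[13, 1, 14, 15, 10, 0, 6, 7, 12, 9, 4, 5, 11, 2, 3, 8]=(0 13 2 14 3 15 8 12 11 5)(4 10)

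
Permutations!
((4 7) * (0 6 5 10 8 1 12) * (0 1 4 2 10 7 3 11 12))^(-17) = (0 4 5 11 2 1 8 6 3 7 12 10) = [4, 8, 1, 7, 5, 11, 3, 12, 6, 9, 0, 2, 10]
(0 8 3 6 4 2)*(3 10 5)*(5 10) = (10)(0 8 5 3 6 4 2) = [8, 1, 0, 6, 2, 3, 4, 7, 5, 9, 10]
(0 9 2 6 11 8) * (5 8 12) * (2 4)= (0 9 4 2 6 11 12 5 8)= [9, 1, 6, 3, 2, 8, 11, 7, 0, 4, 10, 12, 5]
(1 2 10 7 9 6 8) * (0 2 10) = [2, 10, 0, 3, 4, 5, 8, 9, 1, 6, 7] = (0 2)(1 10 7 9 6 8)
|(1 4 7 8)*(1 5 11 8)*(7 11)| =|(1 4 11 8 5 7)| =6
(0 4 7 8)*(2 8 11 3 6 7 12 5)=(0 4 12 5 2 8)(3 6 7 11)=[4, 1, 8, 6, 12, 2, 7, 11, 0, 9, 10, 3, 5]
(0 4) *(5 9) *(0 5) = [4, 1, 2, 3, 5, 9, 6, 7, 8, 0] = (0 4 5 9)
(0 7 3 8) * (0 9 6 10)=(0 7 3 8 9 6 10)=[7, 1, 2, 8, 4, 5, 10, 3, 9, 6, 0]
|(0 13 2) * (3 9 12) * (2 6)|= 12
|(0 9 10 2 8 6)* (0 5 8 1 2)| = 6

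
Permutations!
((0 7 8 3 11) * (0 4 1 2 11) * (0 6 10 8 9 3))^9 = [9, 2, 11, 10, 1, 5, 8, 3, 7, 6, 0, 4] = (0 9 6 8 7 3 10)(1 2 11 4)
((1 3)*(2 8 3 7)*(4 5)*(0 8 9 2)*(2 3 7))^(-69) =(1 3 9 2)(4 5) =[0, 3, 1, 9, 5, 4, 6, 7, 8, 2]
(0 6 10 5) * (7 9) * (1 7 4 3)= [6, 7, 2, 1, 3, 0, 10, 9, 8, 4, 5]= (0 6 10 5)(1 7 9 4 3)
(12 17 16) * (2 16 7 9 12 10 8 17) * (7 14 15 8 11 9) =(2 16 10 11 9 12)(8 17 14 15) =[0, 1, 16, 3, 4, 5, 6, 7, 17, 12, 11, 9, 2, 13, 15, 8, 10, 14]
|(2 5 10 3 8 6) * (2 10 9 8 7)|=8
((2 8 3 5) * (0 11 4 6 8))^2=[4, 1, 11, 2, 8, 0, 3, 7, 5, 9, 10, 6]=(0 4 8 5)(2 11 6 3)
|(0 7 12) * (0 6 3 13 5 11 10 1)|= |(0 7 12 6 3 13 5 11 10 1)|= 10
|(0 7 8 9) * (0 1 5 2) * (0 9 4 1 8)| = |(0 7)(1 5 2 9 8 4)| = 6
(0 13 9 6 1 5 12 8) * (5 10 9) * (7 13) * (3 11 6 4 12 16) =(0 7 13 5 16 3 11 6 1 10 9 4 12 8) =[7, 10, 2, 11, 12, 16, 1, 13, 0, 4, 9, 6, 8, 5, 14, 15, 3]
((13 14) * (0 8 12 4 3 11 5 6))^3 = (0 4 5 8 3 6 12 11)(13 14) = [4, 1, 2, 6, 5, 8, 12, 7, 3, 9, 10, 0, 11, 14, 13]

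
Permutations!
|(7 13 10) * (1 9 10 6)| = 6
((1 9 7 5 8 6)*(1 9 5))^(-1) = (1 7 9 6 8 5) = [0, 7, 2, 3, 4, 1, 8, 9, 5, 6]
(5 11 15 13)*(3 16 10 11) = [0, 1, 2, 16, 4, 3, 6, 7, 8, 9, 11, 15, 12, 5, 14, 13, 10] = (3 16 10 11 15 13 5)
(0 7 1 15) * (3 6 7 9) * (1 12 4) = [9, 15, 2, 6, 1, 5, 7, 12, 8, 3, 10, 11, 4, 13, 14, 0] = (0 9 3 6 7 12 4 1 15)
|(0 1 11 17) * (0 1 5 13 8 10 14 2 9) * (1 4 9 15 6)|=14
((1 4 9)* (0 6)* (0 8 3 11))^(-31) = [11, 9, 2, 8, 1, 5, 0, 7, 6, 4, 10, 3] = (0 11 3 8 6)(1 9 4)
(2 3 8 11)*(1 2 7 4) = (1 2 3 8 11 7 4) = [0, 2, 3, 8, 1, 5, 6, 4, 11, 9, 10, 7]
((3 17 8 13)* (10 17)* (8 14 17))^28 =(17) =[0, 1, 2, 3, 4, 5, 6, 7, 8, 9, 10, 11, 12, 13, 14, 15, 16, 17]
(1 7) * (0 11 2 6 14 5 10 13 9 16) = (0 11 2 6 14 5 10 13 9 16)(1 7) = [11, 7, 6, 3, 4, 10, 14, 1, 8, 16, 13, 2, 12, 9, 5, 15, 0]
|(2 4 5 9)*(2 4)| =3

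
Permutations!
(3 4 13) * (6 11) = (3 4 13)(6 11) = [0, 1, 2, 4, 13, 5, 11, 7, 8, 9, 10, 6, 12, 3]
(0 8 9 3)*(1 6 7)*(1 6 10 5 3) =[8, 10, 2, 0, 4, 3, 7, 6, 9, 1, 5] =(0 8 9 1 10 5 3)(6 7)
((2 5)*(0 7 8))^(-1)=(0 8 7)(2 5)=[8, 1, 5, 3, 4, 2, 6, 0, 7]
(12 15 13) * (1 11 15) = (1 11 15 13 12) = [0, 11, 2, 3, 4, 5, 6, 7, 8, 9, 10, 15, 1, 12, 14, 13]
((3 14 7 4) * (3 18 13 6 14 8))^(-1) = (3 8)(4 7 14 6 13 18) = [0, 1, 2, 8, 7, 5, 13, 14, 3, 9, 10, 11, 12, 18, 6, 15, 16, 17, 4]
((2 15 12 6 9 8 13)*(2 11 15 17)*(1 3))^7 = [0, 3, 17, 1, 4, 5, 6, 7, 8, 9, 10, 11, 12, 13, 14, 15, 16, 2] = (1 3)(2 17)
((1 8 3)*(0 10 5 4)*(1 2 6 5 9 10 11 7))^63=(0 1 2 4 7 3 5 11 8 6)(9 10)=[1, 2, 4, 5, 7, 11, 0, 3, 6, 10, 9, 8]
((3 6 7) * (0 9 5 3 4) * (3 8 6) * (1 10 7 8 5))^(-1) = [4, 9, 2, 3, 7, 5, 8, 10, 6, 0, 1] = (0 4 7 10 1 9)(6 8)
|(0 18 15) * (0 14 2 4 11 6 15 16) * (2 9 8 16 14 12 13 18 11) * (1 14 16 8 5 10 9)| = |(0 11 6 15 12 13 18 16)(1 14)(2 4)(5 10 9)| = 24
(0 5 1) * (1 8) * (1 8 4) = (8)(0 5 4 1) = [5, 0, 2, 3, 1, 4, 6, 7, 8]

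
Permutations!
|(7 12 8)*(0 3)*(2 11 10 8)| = |(0 3)(2 11 10 8 7 12)| = 6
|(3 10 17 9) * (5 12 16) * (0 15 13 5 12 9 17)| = |(17)(0 15 13 5 9 3 10)(12 16)| = 14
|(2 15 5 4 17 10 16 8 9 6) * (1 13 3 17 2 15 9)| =42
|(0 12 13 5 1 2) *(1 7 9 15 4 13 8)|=30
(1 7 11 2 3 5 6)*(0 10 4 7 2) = (0 10 4 7 11)(1 2 3 5 6) = [10, 2, 3, 5, 7, 6, 1, 11, 8, 9, 4, 0]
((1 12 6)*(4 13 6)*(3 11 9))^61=(1 12 4 13 6)(3 11 9)=[0, 12, 2, 11, 13, 5, 1, 7, 8, 3, 10, 9, 4, 6]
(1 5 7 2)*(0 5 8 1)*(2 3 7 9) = [5, 8, 0, 7, 4, 9, 6, 3, 1, 2] = (0 5 9 2)(1 8)(3 7)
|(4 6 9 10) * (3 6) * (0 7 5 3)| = 8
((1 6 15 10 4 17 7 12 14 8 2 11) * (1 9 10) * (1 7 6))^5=[0, 1, 17, 3, 12, 5, 8, 11, 4, 15, 7, 6, 9, 13, 10, 2, 16, 14]=(2 17 14 10 7 11 6 8 4 12 9 15)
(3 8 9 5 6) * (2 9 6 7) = (2 9 5 7)(3 8 6) = [0, 1, 9, 8, 4, 7, 3, 2, 6, 5]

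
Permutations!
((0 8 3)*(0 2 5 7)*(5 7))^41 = (0 8 3 2 7) = [8, 1, 7, 2, 4, 5, 6, 0, 3]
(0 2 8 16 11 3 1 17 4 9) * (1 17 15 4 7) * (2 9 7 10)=(0 9)(1 15 4 7)(2 8 16 11 3 17 10)=[9, 15, 8, 17, 7, 5, 6, 1, 16, 0, 2, 3, 12, 13, 14, 4, 11, 10]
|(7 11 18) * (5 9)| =|(5 9)(7 11 18)| =6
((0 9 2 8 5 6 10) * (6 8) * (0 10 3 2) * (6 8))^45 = (10)(0 9) = [9, 1, 2, 3, 4, 5, 6, 7, 8, 0, 10]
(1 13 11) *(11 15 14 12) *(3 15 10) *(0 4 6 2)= (0 4 6 2)(1 13 10 3 15 14 12 11)= [4, 13, 0, 15, 6, 5, 2, 7, 8, 9, 3, 1, 11, 10, 12, 14]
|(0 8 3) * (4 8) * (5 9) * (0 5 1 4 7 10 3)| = |(0 7 10 3 5 9 1 4 8)| = 9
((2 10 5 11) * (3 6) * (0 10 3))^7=[0, 1, 2, 3, 4, 5, 6, 7, 8, 9, 10, 11]=(11)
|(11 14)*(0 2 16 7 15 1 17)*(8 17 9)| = 18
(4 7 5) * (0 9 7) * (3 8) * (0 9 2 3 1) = (0 2 3 8 1)(4 9 7 5) = [2, 0, 3, 8, 9, 4, 6, 5, 1, 7]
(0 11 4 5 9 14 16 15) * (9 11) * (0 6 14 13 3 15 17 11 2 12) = (0 9 13 3 15 6 14 16 17 11 4 5 2 12) = [9, 1, 12, 15, 5, 2, 14, 7, 8, 13, 10, 4, 0, 3, 16, 6, 17, 11]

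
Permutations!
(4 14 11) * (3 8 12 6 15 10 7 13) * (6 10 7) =(3 8 12 10 6 15 7 13)(4 14 11) =[0, 1, 2, 8, 14, 5, 15, 13, 12, 9, 6, 4, 10, 3, 11, 7]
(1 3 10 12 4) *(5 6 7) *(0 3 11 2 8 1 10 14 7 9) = [3, 11, 8, 14, 10, 6, 9, 5, 1, 0, 12, 2, 4, 13, 7] = (0 3 14 7 5 6 9)(1 11 2 8)(4 10 12)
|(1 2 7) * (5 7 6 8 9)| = 7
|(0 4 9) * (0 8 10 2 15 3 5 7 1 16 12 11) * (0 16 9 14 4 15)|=30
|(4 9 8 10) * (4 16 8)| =6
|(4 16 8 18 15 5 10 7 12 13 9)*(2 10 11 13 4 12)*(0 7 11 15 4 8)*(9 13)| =|(0 7 2 10 11 9 12 8 18 4 16)(5 15)| =22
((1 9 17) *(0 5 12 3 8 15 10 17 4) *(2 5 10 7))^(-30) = (17)(2 15 3 5 7 8 12) = [0, 1, 15, 5, 4, 7, 6, 8, 12, 9, 10, 11, 2, 13, 14, 3, 16, 17]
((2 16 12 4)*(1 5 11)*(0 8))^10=(1 5 11)(2 12)(4 16)=[0, 5, 12, 3, 16, 11, 6, 7, 8, 9, 10, 1, 2, 13, 14, 15, 4]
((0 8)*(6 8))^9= (8)= [0, 1, 2, 3, 4, 5, 6, 7, 8]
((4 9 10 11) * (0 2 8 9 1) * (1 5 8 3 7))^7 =[3, 2, 7, 1, 5, 8, 6, 0, 9, 10, 11, 4] =(0 3 1 2 7)(4 5 8 9 10 11)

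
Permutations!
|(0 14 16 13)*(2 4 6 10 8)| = 20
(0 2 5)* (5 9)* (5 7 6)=(0 2 9 7 6 5)=[2, 1, 9, 3, 4, 0, 5, 6, 8, 7]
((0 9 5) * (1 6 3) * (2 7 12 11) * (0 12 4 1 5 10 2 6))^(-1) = (0 1 4 7 2 10 9)(3 6 11 12 5) = [1, 4, 10, 6, 7, 3, 11, 2, 8, 0, 9, 12, 5]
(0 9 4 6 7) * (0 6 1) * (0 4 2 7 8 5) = (0 9 2 7 6 8 5)(1 4) = [9, 4, 7, 3, 1, 0, 8, 6, 5, 2]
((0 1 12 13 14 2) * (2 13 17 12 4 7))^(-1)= [2, 0, 7, 3, 1, 5, 6, 4, 8, 9, 10, 11, 17, 14, 13, 15, 16, 12]= (0 2 7 4 1)(12 17)(13 14)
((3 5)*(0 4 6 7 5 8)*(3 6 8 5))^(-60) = (8) = [0, 1, 2, 3, 4, 5, 6, 7, 8]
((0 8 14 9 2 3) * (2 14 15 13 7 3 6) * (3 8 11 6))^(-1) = (0 3 2 6 11)(7 13 15 8)(9 14) = [3, 1, 6, 2, 4, 5, 11, 13, 7, 14, 10, 0, 12, 15, 9, 8]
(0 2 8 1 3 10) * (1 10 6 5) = (0 2 8 10)(1 3 6 5) = [2, 3, 8, 6, 4, 1, 5, 7, 10, 9, 0]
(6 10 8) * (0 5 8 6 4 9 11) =(0 5 8 4 9 11)(6 10) =[5, 1, 2, 3, 9, 8, 10, 7, 4, 11, 6, 0]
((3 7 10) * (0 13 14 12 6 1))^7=[13, 0, 2, 7, 4, 5, 1, 10, 8, 9, 3, 11, 6, 14, 12]=(0 13 14 12 6 1)(3 7 10)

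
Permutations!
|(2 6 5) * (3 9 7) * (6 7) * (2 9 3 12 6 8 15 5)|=|(2 7 12 6)(5 9 8 15)|=4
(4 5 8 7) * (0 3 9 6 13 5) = (0 3 9 6 13 5 8 7 4) = [3, 1, 2, 9, 0, 8, 13, 4, 7, 6, 10, 11, 12, 5]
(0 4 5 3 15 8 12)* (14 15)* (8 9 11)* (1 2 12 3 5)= [4, 2, 12, 14, 1, 5, 6, 7, 3, 11, 10, 8, 0, 13, 15, 9]= (0 4 1 2 12)(3 14 15 9 11 8)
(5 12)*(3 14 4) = (3 14 4)(5 12) = [0, 1, 2, 14, 3, 12, 6, 7, 8, 9, 10, 11, 5, 13, 4]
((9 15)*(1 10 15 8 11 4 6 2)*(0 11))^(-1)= (0 8 9 15 10 1 2 6 4 11)= [8, 2, 6, 3, 11, 5, 4, 7, 9, 15, 1, 0, 12, 13, 14, 10]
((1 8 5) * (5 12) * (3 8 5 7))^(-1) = [0, 5, 2, 7, 4, 1, 6, 12, 3, 9, 10, 11, 8] = (1 5)(3 7 12 8)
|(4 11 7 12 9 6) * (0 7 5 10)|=9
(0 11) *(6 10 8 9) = (0 11)(6 10 8 9) = [11, 1, 2, 3, 4, 5, 10, 7, 9, 6, 8, 0]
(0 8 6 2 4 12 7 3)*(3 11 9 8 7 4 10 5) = [7, 1, 10, 0, 12, 3, 2, 11, 6, 8, 5, 9, 4] = (0 7 11 9 8 6 2 10 5 3)(4 12)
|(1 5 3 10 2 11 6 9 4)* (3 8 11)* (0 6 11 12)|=24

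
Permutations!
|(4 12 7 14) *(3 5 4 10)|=|(3 5 4 12 7 14 10)|=7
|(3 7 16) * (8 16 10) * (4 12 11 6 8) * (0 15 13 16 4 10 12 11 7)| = 20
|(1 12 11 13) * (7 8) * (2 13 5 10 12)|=|(1 2 13)(5 10 12 11)(7 8)|=12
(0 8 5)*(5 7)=(0 8 7 5)=[8, 1, 2, 3, 4, 0, 6, 5, 7]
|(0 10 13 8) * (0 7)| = 5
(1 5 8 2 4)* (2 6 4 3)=(1 5 8 6 4)(2 3)=[0, 5, 3, 2, 1, 8, 4, 7, 6]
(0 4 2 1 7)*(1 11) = (0 4 2 11 1 7) = [4, 7, 11, 3, 2, 5, 6, 0, 8, 9, 10, 1]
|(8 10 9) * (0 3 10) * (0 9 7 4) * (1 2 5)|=30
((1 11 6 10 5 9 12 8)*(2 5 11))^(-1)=(1 8 12 9 5 2)(6 11 10)=[0, 8, 1, 3, 4, 2, 11, 7, 12, 5, 6, 10, 9]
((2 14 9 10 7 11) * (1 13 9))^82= (1 9 7 2)(10 11 14 13)= [0, 9, 1, 3, 4, 5, 6, 2, 8, 7, 11, 14, 12, 10, 13]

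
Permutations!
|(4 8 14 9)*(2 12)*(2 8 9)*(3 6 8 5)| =|(2 12 5 3 6 8 14)(4 9)| =14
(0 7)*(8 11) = [7, 1, 2, 3, 4, 5, 6, 0, 11, 9, 10, 8] = (0 7)(8 11)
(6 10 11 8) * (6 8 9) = (6 10 11 9) = [0, 1, 2, 3, 4, 5, 10, 7, 8, 6, 11, 9]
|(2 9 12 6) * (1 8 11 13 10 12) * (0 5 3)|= |(0 5 3)(1 8 11 13 10 12 6 2 9)|= 9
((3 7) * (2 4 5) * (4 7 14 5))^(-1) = (2 5 14 3 7) = [0, 1, 5, 7, 4, 14, 6, 2, 8, 9, 10, 11, 12, 13, 3]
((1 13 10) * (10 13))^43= [0, 10, 2, 3, 4, 5, 6, 7, 8, 9, 1, 11, 12, 13]= (13)(1 10)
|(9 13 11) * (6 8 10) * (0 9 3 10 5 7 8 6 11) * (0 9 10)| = |(0 10 11 3)(5 7 8)(9 13)| = 12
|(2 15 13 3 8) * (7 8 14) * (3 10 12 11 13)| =|(2 15 3 14 7 8)(10 12 11 13)| =12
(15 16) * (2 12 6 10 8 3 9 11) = (2 12 6 10 8 3 9 11)(15 16) = [0, 1, 12, 9, 4, 5, 10, 7, 3, 11, 8, 2, 6, 13, 14, 16, 15]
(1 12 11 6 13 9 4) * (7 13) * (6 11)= (1 12 6 7 13 9 4)= [0, 12, 2, 3, 1, 5, 7, 13, 8, 4, 10, 11, 6, 9]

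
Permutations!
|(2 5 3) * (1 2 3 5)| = 2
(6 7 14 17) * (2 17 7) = (2 17 6)(7 14) = [0, 1, 17, 3, 4, 5, 2, 14, 8, 9, 10, 11, 12, 13, 7, 15, 16, 6]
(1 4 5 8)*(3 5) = (1 4 3 5 8) = [0, 4, 2, 5, 3, 8, 6, 7, 1]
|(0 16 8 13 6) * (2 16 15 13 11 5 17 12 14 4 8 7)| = |(0 15 13 6)(2 16 7)(4 8 11 5 17 12 14)| = 84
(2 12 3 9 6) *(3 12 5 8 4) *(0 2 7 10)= (12)(0 2 5 8 4 3 9 6 7 10)= [2, 1, 5, 9, 3, 8, 7, 10, 4, 6, 0, 11, 12]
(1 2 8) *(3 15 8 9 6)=(1 2 9 6 3 15 8)=[0, 2, 9, 15, 4, 5, 3, 7, 1, 6, 10, 11, 12, 13, 14, 8]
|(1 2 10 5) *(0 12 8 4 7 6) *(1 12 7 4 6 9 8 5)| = |(0 7 9 8 6)(1 2 10)(5 12)| = 30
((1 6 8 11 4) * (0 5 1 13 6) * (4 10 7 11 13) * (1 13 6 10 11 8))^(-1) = [1, 6, 2, 3, 4, 0, 8, 10, 7, 9, 13, 11, 12, 5] = (0 1 6 8 7 10 13 5)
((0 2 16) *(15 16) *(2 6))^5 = (16) = [0, 1, 2, 3, 4, 5, 6, 7, 8, 9, 10, 11, 12, 13, 14, 15, 16]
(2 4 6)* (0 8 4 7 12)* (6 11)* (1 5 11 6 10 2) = [8, 5, 7, 3, 6, 11, 1, 12, 4, 9, 2, 10, 0] = (0 8 4 6 1 5 11 10 2 7 12)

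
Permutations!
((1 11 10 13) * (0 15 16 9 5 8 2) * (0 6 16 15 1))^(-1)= (0 13 10 11 1)(2 8 5 9 16 6)= [13, 0, 8, 3, 4, 9, 2, 7, 5, 16, 11, 1, 12, 10, 14, 15, 6]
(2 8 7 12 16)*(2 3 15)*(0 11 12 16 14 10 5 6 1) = (0 11 12 14 10 5 6 1)(2 8 7 16 3 15) = [11, 0, 8, 15, 4, 6, 1, 16, 7, 9, 5, 12, 14, 13, 10, 2, 3]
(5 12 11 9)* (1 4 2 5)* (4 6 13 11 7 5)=(1 6 13 11 9)(2 4)(5 12 7)=[0, 6, 4, 3, 2, 12, 13, 5, 8, 1, 10, 9, 7, 11]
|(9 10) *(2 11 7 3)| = |(2 11 7 3)(9 10)| = 4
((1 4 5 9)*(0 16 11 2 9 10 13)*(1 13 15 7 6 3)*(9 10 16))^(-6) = (1 2 3 11 6 16 7 5 15 4 10) = [0, 2, 3, 11, 10, 15, 16, 5, 8, 9, 1, 6, 12, 13, 14, 4, 7]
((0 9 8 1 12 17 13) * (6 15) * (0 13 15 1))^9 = (1 6 15 17 12) = [0, 6, 2, 3, 4, 5, 15, 7, 8, 9, 10, 11, 1, 13, 14, 17, 16, 12]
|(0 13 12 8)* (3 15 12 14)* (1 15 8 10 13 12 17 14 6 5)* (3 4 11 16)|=15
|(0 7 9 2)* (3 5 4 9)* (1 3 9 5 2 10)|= |(0 7 9 10 1 3 2)(4 5)|= 14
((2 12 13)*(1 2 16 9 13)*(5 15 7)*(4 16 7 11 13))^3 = [0, 1, 2, 3, 4, 13, 6, 11, 8, 9, 10, 5, 12, 15, 14, 7, 16] = (16)(5 13 15 7 11)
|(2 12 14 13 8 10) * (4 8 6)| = 8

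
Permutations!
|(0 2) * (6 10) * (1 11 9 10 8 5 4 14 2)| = |(0 1 11 9 10 6 8 5 4 14 2)| = 11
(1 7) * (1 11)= [0, 7, 2, 3, 4, 5, 6, 11, 8, 9, 10, 1]= (1 7 11)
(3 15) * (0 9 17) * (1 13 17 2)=[9, 13, 1, 15, 4, 5, 6, 7, 8, 2, 10, 11, 12, 17, 14, 3, 16, 0]=(0 9 2 1 13 17)(3 15)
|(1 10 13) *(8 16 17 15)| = 12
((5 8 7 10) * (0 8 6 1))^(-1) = (0 1 6 5 10 7 8) = [1, 6, 2, 3, 4, 10, 5, 8, 0, 9, 7]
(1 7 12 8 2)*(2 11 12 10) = (1 7 10 2)(8 11 12) = [0, 7, 1, 3, 4, 5, 6, 10, 11, 9, 2, 12, 8]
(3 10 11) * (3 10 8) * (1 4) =(1 4)(3 8)(10 11) =[0, 4, 2, 8, 1, 5, 6, 7, 3, 9, 11, 10]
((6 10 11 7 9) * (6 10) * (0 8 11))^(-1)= (0 10 9 7 11 8)= [10, 1, 2, 3, 4, 5, 6, 11, 0, 7, 9, 8]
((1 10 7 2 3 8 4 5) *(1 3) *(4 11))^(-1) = (1 2 7 10)(3 5 4 11 8) = [0, 2, 7, 5, 11, 4, 6, 10, 3, 9, 1, 8]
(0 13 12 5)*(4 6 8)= (0 13 12 5)(4 6 8)= [13, 1, 2, 3, 6, 0, 8, 7, 4, 9, 10, 11, 5, 12]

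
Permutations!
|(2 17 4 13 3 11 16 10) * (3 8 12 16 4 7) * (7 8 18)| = 6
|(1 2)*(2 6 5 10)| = 5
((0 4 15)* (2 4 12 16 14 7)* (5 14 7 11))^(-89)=(0 16 2 15 12 7 4)(5 14 11)=[16, 1, 15, 3, 0, 14, 6, 4, 8, 9, 10, 5, 7, 13, 11, 12, 2]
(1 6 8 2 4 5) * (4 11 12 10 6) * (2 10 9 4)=(1 2 11 12 9 4 5)(6 8 10)=[0, 2, 11, 3, 5, 1, 8, 7, 10, 4, 6, 12, 9]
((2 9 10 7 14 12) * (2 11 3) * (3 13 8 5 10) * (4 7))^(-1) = [0, 1, 3, 9, 10, 8, 6, 4, 13, 2, 5, 12, 14, 11, 7] = (2 3 9)(4 10 5 8 13 11 12 14 7)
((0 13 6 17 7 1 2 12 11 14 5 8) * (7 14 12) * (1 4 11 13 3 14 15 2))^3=(0 5 3 8 14)(2 11 6)(4 13 15)(7 12 17)=[5, 1, 11, 8, 13, 3, 2, 12, 14, 9, 10, 6, 17, 15, 0, 4, 16, 7]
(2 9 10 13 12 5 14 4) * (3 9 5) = (2 5 14 4)(3 9 10 13 12) = [0, 1, 5, 9, 2, 14, 6, 7, 8, 10, 13, 11, 3, 12, 4]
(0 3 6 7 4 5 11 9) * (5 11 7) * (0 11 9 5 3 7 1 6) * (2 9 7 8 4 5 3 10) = (0 8 4 7 5 1 6 10 2 9 11 3) = [8, 6, 9, 0, 7, 1, 10, 5, 4, 11, 2, 3]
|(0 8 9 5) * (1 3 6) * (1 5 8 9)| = |(0 9 8 1 3 6 5)| = 7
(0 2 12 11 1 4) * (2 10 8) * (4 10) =(0 4)(1 10 8 2 12 11) =[4, 10, 12, 3, 0, 5, 6, 7, 2, 9, 8, 1, 11]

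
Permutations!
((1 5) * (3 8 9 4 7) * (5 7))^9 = [0, 3, 2, 9, 1, 7, 6, 8, 4, 5] = (1 3 9 5 7 8 4)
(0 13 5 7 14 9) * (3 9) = (0 13 5 7 14 3 9) = [13, 1, 2, 9, 4, 7, 6, 14, 8, 0, 10, 11, 12, 5, 3]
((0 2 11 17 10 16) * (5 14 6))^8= (0 11 10)(2 17 16)(5 6 14)= [11, 1, 17, 3, 4, 6, 14, 7, 8, 9, 0, 10, 12, 13, 5, 15, 2, 16]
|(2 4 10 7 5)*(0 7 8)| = 7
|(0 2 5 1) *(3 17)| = 4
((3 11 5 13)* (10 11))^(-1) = (3 13 5 11 10) = [0, 1, 2, 13, 4, 11, 6, 7, 8, 9, 3, 10, 12, 5]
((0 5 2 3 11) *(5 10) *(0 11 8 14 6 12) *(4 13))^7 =(0 6 8 2 10 12 14 3 5)(4 13) =[6, 1, 10, 5, 13, 0, 8, 7, 2, 9, 12, 11, 14, 4, 3]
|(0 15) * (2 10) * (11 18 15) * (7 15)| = 10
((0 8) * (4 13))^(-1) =[8, 1, 2, 3, 13, 5, 6, 7, 0, 9, 10, 11, 12, 4] =(0 8)(4 13)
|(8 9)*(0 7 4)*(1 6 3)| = |(0 7 4)(1 6 3)(8 9)| = 6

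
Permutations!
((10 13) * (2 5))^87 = (2 5)(10 13) = [0, 1, 5, 3, 4, 2, 6, 7, 8, 9, 13, 11, 12, 10]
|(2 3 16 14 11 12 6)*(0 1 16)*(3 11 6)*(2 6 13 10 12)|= 8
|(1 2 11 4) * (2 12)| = |(1 12 2 11 4)| = 5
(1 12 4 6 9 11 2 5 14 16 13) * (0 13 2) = (0 13 1 12 4 6 9 11)(2 5 14 16) = [13, 12, 5, 3, 6, 14, 9, 7, 8, 11, 10, 0, 4, 1, 16, 15, 2]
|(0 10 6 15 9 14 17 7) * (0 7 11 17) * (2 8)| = 6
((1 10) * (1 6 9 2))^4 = [0, 2, 9, 3, 4, 5, 10, 7, 8, 6, 1] = (1 2 9 6 10)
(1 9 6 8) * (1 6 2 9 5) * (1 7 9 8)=[0, 5, 8, 3, 4, 7, 1, 9, 6, 2]=(1 5 7 9 2 8 6)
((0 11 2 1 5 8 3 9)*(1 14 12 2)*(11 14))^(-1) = [9, 11, 12, 8, 4, 1, 6, 7, 5, 3, 10, 2, 14, 13, 0] = (0 9 3 8 5 1 11 2 12 14)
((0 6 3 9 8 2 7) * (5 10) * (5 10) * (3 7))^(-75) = (10)(2 3 9 8) = [0, 1, 3, 9, 4, 5, 6, 7, 2, 8, 10]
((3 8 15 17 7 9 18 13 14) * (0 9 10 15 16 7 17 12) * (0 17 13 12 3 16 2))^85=(0 9 18 12 17 13 14 16 7 10 15 3 8 2)=[9, 1, 0, 8, 4, 5, 6, 10, 2, 18, 15, 11, 17, 14, 16, 3, 7, 13, 12]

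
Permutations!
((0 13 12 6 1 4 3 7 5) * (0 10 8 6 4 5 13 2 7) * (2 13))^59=(0 3 4 12 13)(1 6 8 10 5)(2 7)=[3, 6, 7, 4, 12, 1, 8, 2, 10, 9, 5, 11, 13, 0]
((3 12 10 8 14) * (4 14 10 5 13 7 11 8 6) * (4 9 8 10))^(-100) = (3 9 7)(4 10 5)(6 13 14)(8 11 12) = [0, 1, 2, 9, 10, 4, 13, 3, 11, 7, 5, 12, 8, 14, 6]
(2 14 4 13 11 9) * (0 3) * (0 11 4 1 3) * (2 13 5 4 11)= [0, 3, 14, 2, 5, 4, 6, 7, 8, 13, 10, 9, 12, 11, 1]= (1 3 2 14)(4 5)(9 13 11)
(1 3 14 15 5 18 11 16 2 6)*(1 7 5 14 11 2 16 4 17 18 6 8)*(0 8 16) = [8, 3, 16, 11, 17, 6, 7, 5, 1, 9, 10, 4, 12, 13, 15, 14, 0, 18, 2] = (0 8 1 3 11 4 17 18 2 16)(5 6 7)(14 15)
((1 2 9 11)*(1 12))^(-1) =[0, 12, 1, 3, 4, 5, 6, 7, 8, 2, 10, 9, 11] =(1 12 11 9 2)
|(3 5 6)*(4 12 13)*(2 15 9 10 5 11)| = |(2 15 9 10 5 6 3 11)(4 12 13)| = 24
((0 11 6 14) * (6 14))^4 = (0 11 14) = [11, 1, 2, 3, 4, 5, 6, 7, 8, 9, 10, 14, 12, 13, 0]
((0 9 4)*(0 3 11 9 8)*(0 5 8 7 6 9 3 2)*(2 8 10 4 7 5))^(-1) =(0 2 8 4 10 5)(3 11)(6 7 9) =[2, 1, 8, 11, 10, 0, 7, 9, 4, 6, 5, 3]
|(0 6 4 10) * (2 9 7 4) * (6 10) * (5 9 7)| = |(0 10)(2 7 4 6)(5 9)| = 4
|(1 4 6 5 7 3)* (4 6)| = 5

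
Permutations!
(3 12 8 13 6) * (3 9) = (3 12 8 13 6 9) = [0, 1, 2, 12, 4, 5, 9, 7, 13, 3, 10, 11, 8, 6]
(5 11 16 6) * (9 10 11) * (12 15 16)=(5 9 10 11 12 15 16 6)=[0, 1, 2, 3, 4, 9, 5, 7, 8, 10, 11, 12, 15, 13, 14, 16, 6]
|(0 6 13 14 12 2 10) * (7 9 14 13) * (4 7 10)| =|(0 6 10)(2 4 7 9 14 12)| =6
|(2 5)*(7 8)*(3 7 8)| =|(8)(2 5)(3 7)| =2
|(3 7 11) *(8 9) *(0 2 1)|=|(0 2 1)(3 7 11)(8 9)|=6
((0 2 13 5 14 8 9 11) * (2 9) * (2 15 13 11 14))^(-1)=[11, 1, 5, 3, 4, 13, 6, 7, 14, 0, 10, 2, 12, 15, 9, 8]=(0 11 2 5 13 15 8 14 9)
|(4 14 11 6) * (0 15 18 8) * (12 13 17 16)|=4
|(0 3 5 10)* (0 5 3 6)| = 2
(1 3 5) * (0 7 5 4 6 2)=[7, 3, 0, 4, 6, 1, 2, 5]=(0 7 5 1 3 4 6 2)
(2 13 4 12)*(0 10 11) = (0 10 11)(2 13 4 12) = [10, 1, 13, 3, 12, 5, 6, 7, 8, 9, 11, 0, 2, 4]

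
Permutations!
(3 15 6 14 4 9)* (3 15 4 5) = (3 4 9 15 6 14 5) = [0, 1, 2, 4, 9, 3, 14, 7, 8, 15, 10, 11, 12, 13, 5, 6]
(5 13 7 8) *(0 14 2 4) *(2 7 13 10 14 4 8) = (0 4)(2 8 5 10 14 7) = [4, 1, 8, 3, 0, 10, 6, 2, 5, 9, 14, 11, 12, 13, 7]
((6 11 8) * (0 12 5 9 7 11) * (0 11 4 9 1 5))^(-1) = (0 12)(1 5)(4 7 9)(6 8 11) = [12, 5, 2, 3, 7, 1, 8, 9, 11, 4, 10, 6, 0]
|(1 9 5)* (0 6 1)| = |(0 6 1 9 5)| = 5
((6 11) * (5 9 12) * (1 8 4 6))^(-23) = (1 4 11 8 6)(5 9 12) = [0, 4, 2, 3, 11, 9, 1, 7, 6, 12, 10, 8, 5]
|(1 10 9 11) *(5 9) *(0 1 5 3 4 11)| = 8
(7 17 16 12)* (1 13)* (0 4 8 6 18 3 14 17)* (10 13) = (0 4 8 6 18 3 14 17 16 12 7)(1 10 13) = [4, 10, 2, 14, 8, 5, 18, 0, 6, 9, 13, 11, 7, 1, 17, 15, 12, 16, 3]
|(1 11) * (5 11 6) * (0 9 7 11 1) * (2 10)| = |(0 9 7 11)(1 6 5)(2 10)| = 12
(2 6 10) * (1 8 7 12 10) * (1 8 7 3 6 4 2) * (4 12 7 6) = (1 6 8 3 4 2 12 10) = [0, 6, 12, 4, 2, 5, 8, 7, 3, 9, 1, 11, 10]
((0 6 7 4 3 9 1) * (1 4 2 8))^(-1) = (0 1 8 2 7 6)(3 4 9) = [1, 8, 7, 4, 9, 5, 0, 6, 2, 3]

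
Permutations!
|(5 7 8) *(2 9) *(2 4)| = 3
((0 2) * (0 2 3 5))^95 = (0 5 3) = [5, 1, 2, 0, 4, 3]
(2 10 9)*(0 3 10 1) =(0 3 10 9 2 1) =[3, 0, 1, 10, 4, 5, 6, 7, 8, 2, 9]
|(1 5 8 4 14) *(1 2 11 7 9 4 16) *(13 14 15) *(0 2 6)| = |(0 2 11 7 9 4 15 13 14 6)(1 5 8 16)| = 20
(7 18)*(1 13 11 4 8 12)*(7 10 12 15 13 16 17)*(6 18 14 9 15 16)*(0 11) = (0 11 4 8 16 17 7 14 9 15 13)(1 6 18 10 12) = [11, 6, 2, 3, 8, 5, 18, 14, 16, 15, 12, 4, 1, 0, 9, 13, 17, 7, 10]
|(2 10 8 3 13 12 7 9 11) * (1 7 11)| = 21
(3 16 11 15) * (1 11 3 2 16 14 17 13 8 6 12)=(1 11 15 2 16 3 14 17 13 8 6 12)=[0, 11, 16, 14, 4, 5, 12, 7, 6, 9, 10, 15, 1, 8, 17, 2, 3, 13]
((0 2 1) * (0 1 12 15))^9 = [2, 1, 12, 3, 4, 5, 6, 7, 8, 9, 10, 11, 15, 13, 14, 0] = (0 2 12 15)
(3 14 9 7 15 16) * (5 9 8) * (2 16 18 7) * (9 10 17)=(2 16 3 14 8 5 10 17 9)(7 15 18)=[0, 1, 16, 14, 4, 10, 6, 15, 5, 2, 17, 11, 12, 13, 8, 18, 3, 9, 7]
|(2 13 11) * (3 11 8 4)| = 6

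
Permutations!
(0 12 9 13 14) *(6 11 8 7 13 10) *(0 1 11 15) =(0 12 9 10 6 15)(1 11 8 7 13 14) =[12, 11, 2, 3, 4, 5, 15, 13, 7, 10, 6, 8, 9, 14, 1, 0]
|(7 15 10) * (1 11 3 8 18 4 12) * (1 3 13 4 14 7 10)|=11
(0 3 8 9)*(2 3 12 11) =(0 12 11 2 3 8 9) =[12, 1, 3, 8, 4, 5, 6, 7, 9, 0, 10, 2, 11]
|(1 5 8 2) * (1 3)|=5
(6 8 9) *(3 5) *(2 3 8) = (2 3 5 8 9 6) = [0, 1, 3, 5, 4, 8, 2, 7, 9, 6]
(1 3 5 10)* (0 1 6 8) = [1, 3, 2, 5, 4, 10, 8, 7, 0, 9, 6] = (0 1 3 5 10 6 8)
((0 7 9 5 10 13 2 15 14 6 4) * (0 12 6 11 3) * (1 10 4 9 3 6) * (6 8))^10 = [7, 5, 1, 0, 6, 8, 14, 3, 15, 11, 4, 2, 9, 12, 13, 10] = (0 7 3)(1 5 8 15 10 4 6 14 13 12 9 11 2)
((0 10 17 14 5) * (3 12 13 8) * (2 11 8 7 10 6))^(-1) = (0 5 14 17 10 7 13 12 3 8 11 2 6) = [5, 1, 6, 8, 4, 14, 0, 13, 11, 9, 7, 2, 3, 12, 17, 15, 16, 10]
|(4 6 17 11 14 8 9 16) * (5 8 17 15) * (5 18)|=24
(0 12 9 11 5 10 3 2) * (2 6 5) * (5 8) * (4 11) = (0 12 9 4 11 2)(3 6 8 5 10) = [12, 1, 0, 6, 11, 10, 8, 7, 5, 4, 3, 2, 9]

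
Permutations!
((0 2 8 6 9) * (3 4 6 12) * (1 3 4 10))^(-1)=(0 9 6 4 12 8 2)(1 10 3)=[9, 10, 0, 1, 12, 5, 4, 7, 2, 6, 3, 11, 8]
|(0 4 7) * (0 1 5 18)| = 6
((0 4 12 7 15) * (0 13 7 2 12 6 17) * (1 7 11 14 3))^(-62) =[6, 7, 2, 1, 17, 5, 0, 15, 8, 9, 10, 14, 12, 11, 3, 13, 16, 4] =(0 6)(1 7 15 13 11 14 3)(4 17)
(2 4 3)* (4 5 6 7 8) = [0, 1, 5, 2, 3, 6, 7, 8, 4] = (2 5 6 7 8 4 3)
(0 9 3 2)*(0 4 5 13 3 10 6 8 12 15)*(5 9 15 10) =[15, 1, 4, 2, 9, 13, 8, 7, 12, 5, 6, 11, 10, 3, 14, 0] =(0 15)(2 4 9 5 13 3)(6 8 12 10)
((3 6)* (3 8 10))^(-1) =(3 10 8 6) =[0, 1, 2, 10, 4, 5, 3, 7, 6, 9, 8]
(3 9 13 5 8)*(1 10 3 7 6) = (1 10 3 9 13 5 8 7 6) = [0, 10, 2, 9, 4, 8, 1, 6, 7, 13, 3, 11, 12, 5]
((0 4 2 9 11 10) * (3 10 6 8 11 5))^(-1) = (0 10 3 5 9 2 4)(6 11 8) = [10, 1, 4, 5, 0, 9, 11, 7, 6, 2, 3, 8]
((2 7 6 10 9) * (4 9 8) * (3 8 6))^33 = [0, 1, 8, 9, 7, 5, 10, 4, 2, 3, 6] = (2 8)(3 9)(4 7)(6 10)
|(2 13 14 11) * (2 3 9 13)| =|(3 9 13 14 11)| =5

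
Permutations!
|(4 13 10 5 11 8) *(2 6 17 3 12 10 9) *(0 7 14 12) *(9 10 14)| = 42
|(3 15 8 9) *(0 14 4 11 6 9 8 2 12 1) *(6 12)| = 30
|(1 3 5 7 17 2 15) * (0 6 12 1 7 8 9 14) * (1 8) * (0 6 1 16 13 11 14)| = 12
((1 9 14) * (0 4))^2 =(1 14 9) =[0, 14, 2, 3, 4, 5, 6, 7, 8, 1, 10, 11, 12, 13, 9]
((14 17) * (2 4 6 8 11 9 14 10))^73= (2 4 6 8 11 9 14 17 10)= [0, 1, 4, 3, 6, 5, 8, 7, 11, 14, 2, 9, 12, 13, 17, 15, 16, 10]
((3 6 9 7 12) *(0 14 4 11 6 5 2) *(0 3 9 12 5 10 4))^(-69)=(0 14)(2 3 10 4 11 6 12 9 7 5)=[14, 1, 3, 10, 11, 2, 12, 5, 8, 7, 4, 6, 9, 13, 0]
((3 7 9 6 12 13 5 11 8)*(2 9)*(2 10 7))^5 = (2 5 9 11 6 8 12 3 13)(7 10) = [0, 1, 5, 13, 4, 9, 8, 10, 12, 11, 7, 6, 3, 2]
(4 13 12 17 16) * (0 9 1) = (0 9 1)(4 13 12 17 16) = [9, 0, 2, 3, 13, 5, 6, 7, 8, 1, 10, 11, 17, 12, 14, 15, 4, 16]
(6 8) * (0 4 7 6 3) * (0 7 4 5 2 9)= (0 5 2 9)(3 7 6 8)= [5, 1, 9, 7, 4, 2, 8, 6, 3, 0]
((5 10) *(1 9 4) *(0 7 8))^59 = (0 8 7)(1 4 9)(5 10) = [8, 4, 2, 3, 9, 10, 6, 0, 7, 1, 5]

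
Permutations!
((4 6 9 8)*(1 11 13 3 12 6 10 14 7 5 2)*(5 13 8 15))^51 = [0, 7, 14, 2, 12, 10, 11, 15, 3, 8, 6, 13, 1, 5, 9, 4] = (1 7 15 4 12)(2 14 9 8 3)(5 10 6 11 13)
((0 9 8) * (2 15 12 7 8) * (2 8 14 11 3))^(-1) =[8, 1, 3, 11, 4, 5, 6, 12, 9, 0, 10, 14, 15, 13, 7, 2] =(0 8 9)(2 3 11 14 7 12 15)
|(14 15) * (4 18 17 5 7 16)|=6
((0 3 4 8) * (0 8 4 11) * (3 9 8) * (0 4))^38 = (0 8 11)(3 4 9) = [8, 1, 2, 4, 9, 5, 6, 7, 11, 3, 10, 0]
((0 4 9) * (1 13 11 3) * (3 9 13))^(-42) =(0 11 4 9 13) =[11, 1, 2, 3, 9, 5, 6, 7, 8, 13, 10, 4, 12, 0]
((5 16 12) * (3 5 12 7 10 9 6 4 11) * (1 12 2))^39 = (3 7 6)(4 5 10)(9 11 16) = [0, 1, 2, 7, 5, 10, 3, 6, 8, 11, 4, 16, 12, 13, 14, 15, 9]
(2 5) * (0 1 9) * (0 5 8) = [1, 9, 8, 3, 4, 2, 6, 7, 0, 5] = (0 1 9 5 2 8)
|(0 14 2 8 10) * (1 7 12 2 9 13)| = 10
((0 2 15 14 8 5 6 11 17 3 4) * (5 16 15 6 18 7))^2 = (0 6 17 4 2 11 3)(5 7 18)(8 15)(14 16) = [6, 1, 11, 0, 2, 7, 17, 18, 15, 9, 10, 3, 12, 13, 16, 8, 14, 4, 5]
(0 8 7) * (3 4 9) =(0 8 7)(3 4 9) =[8, 1, 2, 4, 9, 5, 6, 0, 7, 3]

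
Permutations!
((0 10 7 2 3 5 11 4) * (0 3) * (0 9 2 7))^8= (11)= [0, 1, 2, 3, 4, 5, 6, 7, 8, 9, 10, 11]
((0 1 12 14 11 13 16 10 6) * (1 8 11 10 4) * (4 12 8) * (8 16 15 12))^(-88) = (0 12 8)(1 10 13)(4 14 11)(6 15 16) = [12, 10, 2, 3, 14, 5, 15, 7, 0, 9, 13, 4, 8, 1, 11, 16, 6]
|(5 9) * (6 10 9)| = 4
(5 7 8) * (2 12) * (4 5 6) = (2 12)(4 5 7 8 6) = [0, 1, 12, 3, 5, 7, 4, 8, 6, 9, 10, 11, 2]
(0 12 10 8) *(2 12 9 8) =(0 9 8)(2 12 10) =[9, 1, 12, 3, 4, 5, 6, 7, 0, 8, 2, 11, 10]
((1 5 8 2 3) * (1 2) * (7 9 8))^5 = [0, 1, 3, 2, 4, 5, 6, 7, 8, 9] = (9)(2 3)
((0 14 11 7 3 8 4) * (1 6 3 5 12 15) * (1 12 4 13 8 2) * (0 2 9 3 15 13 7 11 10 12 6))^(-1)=[1, 2, 4, 9, 5, 7, 15, 8, 13, 3, 14, 11, 10, 12, 0, 6]=(0 1 2 4 5 7 8 13 12 10 14)(3 9)(6 15)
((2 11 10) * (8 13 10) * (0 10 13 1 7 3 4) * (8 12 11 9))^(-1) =[4, 8, 10, 7, 3, 5, 6, 1, 9, 2, 0, 12, 11, 13] =(13)(0 4 3 7 1 8 9 2 10)(11 12)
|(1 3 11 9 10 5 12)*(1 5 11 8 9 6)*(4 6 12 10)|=12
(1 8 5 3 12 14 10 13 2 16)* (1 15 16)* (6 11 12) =(1 8 5 3 6 11 12 14 10 13 2)(15 16) =[0, 8, 1, 6, 4, 3, 11, 7, 5, 9, 13, 12, 14, 2, 10, 16, 15]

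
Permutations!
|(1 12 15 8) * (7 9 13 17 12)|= 8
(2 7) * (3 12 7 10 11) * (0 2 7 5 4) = (0 2 10 11 3 12 5 4) = [2, 1, 10, 12, 0, 4, 6, 7, 8, 9, 11, 3, 5]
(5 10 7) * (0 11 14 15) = (0 11 14 15)(5 10 7) = [11, 1, 2, 3, 4, 10, 6, 5, 8, 9, 7, 14, 12, 13, 15, 0]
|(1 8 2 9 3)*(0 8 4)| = |(0 8 2 9 3 1 4)| = 7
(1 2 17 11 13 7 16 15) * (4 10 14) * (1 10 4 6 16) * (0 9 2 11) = (0 9 2 17)(1 11 13 7)(6 16 15 10 14) = [9, 11, 17, 3, 4, 5, 16, 1, 8, 2, 14, 13, 12, 7, 6, 10, 15, 0]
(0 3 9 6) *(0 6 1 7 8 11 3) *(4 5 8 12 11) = (1 7 12 11 3 9)(4 5 8) = [0, 7, 2, 9, 5, 8, 6, 12, 4, 1, 10, 3, 11]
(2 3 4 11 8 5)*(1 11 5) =(1 11 8)(2 3 4 5) =[0, 11, 3, 4, 5, 2, 6, 7, 1, 9, 10, 8]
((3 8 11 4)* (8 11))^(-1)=(3 4 11)=[0, 1, 2, 4, 11, 5, 6, 7, 8, 9, 10, 3]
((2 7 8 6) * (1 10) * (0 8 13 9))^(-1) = (0 9 13 7 2 6 8)(1 10) = [9, 10, 6, 3, 4, 5, 8, 2, 0, 13, 1, 11, 12, 7]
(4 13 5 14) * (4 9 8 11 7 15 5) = (4 13)(5 14 9 8 11 7 15) = [0, 1, 2, 3, 13, 14, 6, 15, 11, 8, 10, 7, 12, 4, 9, 5]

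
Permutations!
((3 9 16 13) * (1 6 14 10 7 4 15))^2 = (1 14 7 15 6 10 4)(3 16)(9 13) = [0, 14, 2, 16, 1, 5, 10, 15, 8, 13, 4, 11, 12, 9, 7, 6, 3]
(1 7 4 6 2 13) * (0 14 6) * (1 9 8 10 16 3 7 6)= (0 14 1 6 2 13 9 8 10 16 3 7 4)= [14, 6, 13, 7, 0, 5, 2, 4, 10, 8, 16, 11, 12, 9, 1, 15, 3]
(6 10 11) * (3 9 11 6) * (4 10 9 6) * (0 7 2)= (0 7 2)(3 6 9 11)(4 10)= [7, 1, 0, 6, 10, 5, 9, 2, 8, 11, 4, 3]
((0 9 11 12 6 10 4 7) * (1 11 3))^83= [1, 6, 2, 12, 9, 5, 7, 3, 8, 11, 0, 10, 4]= (0 1 6 7 3 12 4 9 11 10)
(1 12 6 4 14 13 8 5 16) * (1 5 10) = (1 12 6 4 14 13 8 10)(5 16) = [0, 12, 2, 3, 14, 16, 4, 7, 10, 9, 1, 11, 6, 8, 13, 15, 5]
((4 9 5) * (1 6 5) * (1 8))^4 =(1 9 5)(4 6 8) =[0, 9, 2, 3, 6, 1, 8, 7, 4, 5]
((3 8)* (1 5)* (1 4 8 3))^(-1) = (1 8 4 5) = [0, 8, 2, 3, 5, 1, 6, 7, 4]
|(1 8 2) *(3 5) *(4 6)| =6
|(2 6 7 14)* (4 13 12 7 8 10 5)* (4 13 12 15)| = 11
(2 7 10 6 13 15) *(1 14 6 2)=(1 14 6 13 15)(2 7 10)=[0, 14, 7, 3, 4, 5, 13, 10, 8, 9, 2, 11, 12, 15, 6, 1]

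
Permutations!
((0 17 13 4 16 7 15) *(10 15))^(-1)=[15, 1, 2, 3, 13, 5, 6, 16, 8, 9, 7, 11, 12, 17, 14, 10, 4, 0]=(0 15 10 7 16 4 13 17)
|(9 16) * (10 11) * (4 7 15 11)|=10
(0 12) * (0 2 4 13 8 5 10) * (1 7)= (0 12 2 4 13 8 5 10)(1 7)= [12, 7, 4, 3, 13, 10, 6, 1, 5, 9, 0, 11, 2, 8]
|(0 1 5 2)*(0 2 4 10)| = 5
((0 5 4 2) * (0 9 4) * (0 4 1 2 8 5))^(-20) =[0, 2, 9, 3, 8, 4, 6, 7, 5, 1] =(1 2 9)(4 8 5)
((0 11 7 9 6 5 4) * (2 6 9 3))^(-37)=(0 3 5 11 2 4 7 6)=[3, 1, 4, 5, 7, 11, 0, 6, 8, 9, 10, 2]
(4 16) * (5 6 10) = (4 16)(5 6 10) = [0, 1, 2, 3, 16, 6, 10, 7, 8, 9, 5, 11, 12, 13, 14, 15, 4]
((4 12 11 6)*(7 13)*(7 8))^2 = (4 11)(6 12)(7 8 13) = [0, 1, 2, 3, 11, 5, 12, 8, 13, 9, 10, 4, 6, 7]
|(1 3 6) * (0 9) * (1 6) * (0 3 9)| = |(1 9 3)| = 3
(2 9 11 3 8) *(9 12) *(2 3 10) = (2 12 9 11 10)(3 8) = [0, 1, 12, 8, 4, 5, 6, 7, 3, 11, 2, 10, 9]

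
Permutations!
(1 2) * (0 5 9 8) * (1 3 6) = (0 5 9 8)(1 2 3 6) = [5, 2, 3, 6, 4, 9, 1, 7, 0, 8]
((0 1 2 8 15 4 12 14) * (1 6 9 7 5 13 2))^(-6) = (0 2)(4 7)(5 12)(6 8)(9 15)(13 14) = [2, 1, 0, 3, 7, 12, 8, 4, 6, 15, 10, 11, 5, 14, 13, 9]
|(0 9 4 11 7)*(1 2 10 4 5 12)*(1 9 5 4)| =21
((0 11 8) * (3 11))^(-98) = (0 11)(3 8) = [11, 1, 2, 8, 4, 5, 6, 7, 3, 9, 10, 0]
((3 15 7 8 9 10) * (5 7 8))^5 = (15)(5 7) = [0, 1, 2, 3, 4, 7, 6, 5, 8, 9, 10, 11, 12, 13, 14, 15]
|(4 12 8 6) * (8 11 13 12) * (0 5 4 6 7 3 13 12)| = 14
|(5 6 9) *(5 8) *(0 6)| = |(0 6 9 8 5)| = 5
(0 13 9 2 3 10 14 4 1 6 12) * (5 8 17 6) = (0 13 9 2 3 10 14 4 1 5 8 17 6 12) = [13, 5, 3, 10, 1, 8, 12, 7, 17, 2, 14, 11, 0, 9, 4, 15, 16, 6]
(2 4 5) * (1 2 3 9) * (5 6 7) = (1 2 4 6 7 5 3 9) = [0, 2, 4, 9, 6, 3, 7, 5, 8, 1]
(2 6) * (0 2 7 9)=(0 2 6 7 9)=[2, 1, 6, 3, 4, 5, 7, 9, 8, 0]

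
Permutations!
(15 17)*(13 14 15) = (13 14 15 17) = [0, 1, 2, 3, 4, 5, 6, 7, 8, 9, 10, 11, 12, 14, 15, 17, 16, 13]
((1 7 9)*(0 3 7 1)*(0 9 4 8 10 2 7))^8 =(2 8 7 10 4) =[0, 1, 8, 3, 2, 5, 6, 10, 7, 9, 4]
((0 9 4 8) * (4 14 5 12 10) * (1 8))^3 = (0 5 4)(1 9 12)(8 14 10) = [5, 9, 2, 3, 0, 4, 6, 7, 14, 12, 8, 11, 1, 13, 10]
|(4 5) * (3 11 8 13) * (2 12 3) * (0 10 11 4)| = 10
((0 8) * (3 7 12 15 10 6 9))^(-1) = (0 8)(3 9 6 10 15 12 7) = [8, 1, 2, 9, 4, 5, 10, 3, 0, 6, 15, 11, 7, 13, 14, 12]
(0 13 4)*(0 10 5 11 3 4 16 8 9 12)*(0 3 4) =(0 13 16 8 9 12 3)(4 10 5 11) =[13, 1, 2, 0, 10, 11, 6, 7, 9, 12, 5, 4, 3, 16, 14, 15, 8]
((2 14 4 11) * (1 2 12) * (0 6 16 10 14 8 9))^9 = (0 2 11 10)(1 4 16 9)(6 8 12 14) = [2, 4, 11, 3, 16, 5, 8, 7, 12, 1, 0, 10, 14, 13, 6, 15, 9]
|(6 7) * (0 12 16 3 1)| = |(0 12 16 3 1)(6 7)| = 10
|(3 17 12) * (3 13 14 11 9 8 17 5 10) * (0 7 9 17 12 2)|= 30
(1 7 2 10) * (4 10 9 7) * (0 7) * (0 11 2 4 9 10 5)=(0 7 4 5)(1 9 11 2 10)=[7, 9, 10, 3, 5, 0, 6, 4, 8, 11, 1, 2]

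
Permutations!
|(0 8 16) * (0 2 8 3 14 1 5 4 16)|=9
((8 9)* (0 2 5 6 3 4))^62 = [5, 1, 6, 0, 2, 3, 4, 7, 8, 9] = (9)(0 5 3)(2 6 4)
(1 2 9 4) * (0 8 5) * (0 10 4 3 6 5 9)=(0 8 9 3 6 5 10 4 1 2)=[8, 2, 0, 6, 1, 10, 5, 7, 9, 3, 4]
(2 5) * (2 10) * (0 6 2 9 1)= (0 6 2 5 10 9 1)= [6, 0, 5, 3, 4, 10, 2, 7, 8, 1, 9]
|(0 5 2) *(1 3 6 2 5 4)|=6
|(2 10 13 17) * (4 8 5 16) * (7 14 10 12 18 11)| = |(2 12 18 11 7 14 10 13 17)(4 8 5 16)| = 36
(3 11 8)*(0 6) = (0 6)(3 11 8) = [6, 1, 2, 11, 4, 5, 0, 7, 3, 9, 10, 8]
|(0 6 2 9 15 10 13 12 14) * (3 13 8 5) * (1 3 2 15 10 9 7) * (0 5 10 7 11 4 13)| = |(0 6 15 9 7 1 3)(2 11 4 13 12 14 5)(8 10)| = 14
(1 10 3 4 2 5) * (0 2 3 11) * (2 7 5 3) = (0 7 5 1 10 11)(2 3 4) = [7, 10, 3, 4, 2, 1, 6, 5, 8, 9, 11, 0]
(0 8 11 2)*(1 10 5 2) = [8, 10, 0, 3, 4, 2, 6, 7, 11, 9, 5, 1] = (0 8 11 1 10 5 2)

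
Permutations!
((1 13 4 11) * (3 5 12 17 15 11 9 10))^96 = (1 17 3 4 11 12 10 13 15 5 9) = [0, 17, 2, 4, 11, 9, 6, 7, 8, 1, 13, 12, 10, 15, 14, 5, 16, 3]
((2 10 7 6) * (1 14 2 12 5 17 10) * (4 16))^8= (1 2 14)(5 10 6)(7 12 17)= [0, 2, 14, 3, 4, 10, 5, 12, 8, 9, 6, 11, 17, 13, 1, 15, 16, 7]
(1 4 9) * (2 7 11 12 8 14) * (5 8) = [0, 4, 7, 3, 9, 8, 6, 11, 14, 1, 10, 12, 5, 13, 2] = (1 4 9)(2 7 11 12 5 8 14)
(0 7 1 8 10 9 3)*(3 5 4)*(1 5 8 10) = (0 7 5 4 3)(1 10 9 8) = [7, 10, 2, 0, 3, 4, 6, 5, 1, 8, 9]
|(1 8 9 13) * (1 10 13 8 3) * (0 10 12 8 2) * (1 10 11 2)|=21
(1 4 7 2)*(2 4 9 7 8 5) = (1 9 7 4 8 5 2) = [0, 9, 1, 3, 8, 2, 6, 4, 5, 7]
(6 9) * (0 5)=(0 5)(6 9)=[5, 1, 2, 3, 4, 0, 9, 7, 8, 6]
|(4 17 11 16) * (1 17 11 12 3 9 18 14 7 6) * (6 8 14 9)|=|(1 17 12 3 6)(4 11 16)(7 8 14)(9 18)|=30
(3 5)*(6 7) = [0, 1, 2, 5, 4, 3, 7, 6] = (3 5)(6 7)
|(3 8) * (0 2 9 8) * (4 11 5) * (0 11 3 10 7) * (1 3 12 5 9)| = |(0 2 1 3 11 9 8 10 7)(4 12 5)| = 9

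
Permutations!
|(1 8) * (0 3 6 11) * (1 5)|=12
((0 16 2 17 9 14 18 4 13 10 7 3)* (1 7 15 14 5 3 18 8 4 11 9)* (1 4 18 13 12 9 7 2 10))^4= (0 14 7 17 5 10 18 1 12)(2 9 16 8 13 4 3 15 11)= [14, 12, 9, 15, 3, 10, 6, 17, 13, 16, 18, 2, 0, 4, 7, 11, 8, 5, 1]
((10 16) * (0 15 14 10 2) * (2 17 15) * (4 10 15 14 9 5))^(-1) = [2, 1, 0, 3, 5, 9, 6, 7, 8, 15, 4, 11, 12, 13, 17, 14, 10, 16] = (0 2)(4 5 9 15 14 17 16 10)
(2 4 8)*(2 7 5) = (2 4 8 7 5) = [0, 1, 4, 3, 8, 2, 6, 5, 7]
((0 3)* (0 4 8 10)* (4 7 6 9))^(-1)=(0 10 8 4 9 6 7 3)=[10, 1, 2, 0, 9, 5, 7, 3, 4, 6, 8]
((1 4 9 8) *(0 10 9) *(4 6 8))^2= [9, 8, 2, 3, 10, 5, 1, 7, 6, 0, 4]= (0 9)(1 8 6)(4 10)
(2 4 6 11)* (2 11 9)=(11)(2 4 6 9)=[0, 1, 4, 3, 6, 5, 9, 7, 8, 2, 10, 11]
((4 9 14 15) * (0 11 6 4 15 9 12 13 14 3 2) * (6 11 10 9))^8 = (15)(0 3 10 2 9)(4 14 12 6 13) = [3, 1, 9, 10, 14, 5, 13, 7, 8, 0, 2, 11, 6, 4, 12, 15]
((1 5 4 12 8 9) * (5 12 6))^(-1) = (1 9 8 12)(4 5 6) = [0, 9, 2, 3, 5, 6, 4, 7, 12, 8, 10, 11, 1]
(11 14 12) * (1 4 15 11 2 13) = [0, 4, 13, 3, 15, 5, 6, 7, 8, 9, 10, 14, 2, 1, 12, 11] = (1 4 15 11 14 12 2 13)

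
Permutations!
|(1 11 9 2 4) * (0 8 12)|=|(0 8 12)(1 11 9 2 4)|=15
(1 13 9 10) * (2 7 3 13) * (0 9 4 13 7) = (0 9 10 1 2)(3 7)(4 13) = [9, 2, 0, 7, 13, 5, 6, 3, 8, 10, 1, 11, 12, 4]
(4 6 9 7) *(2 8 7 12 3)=(2 8 7 4 6 9 12 3)=[0, 1, 8, 2, 6, 5, 9, 4, 7, 12, 10, 11, 3]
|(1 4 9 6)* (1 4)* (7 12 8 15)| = |(4 9 6)(7 12 8 15)| = 12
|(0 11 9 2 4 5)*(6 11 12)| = |(0 12 6 11 9 2 4 5)| = 8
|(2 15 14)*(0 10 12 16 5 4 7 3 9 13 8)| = 33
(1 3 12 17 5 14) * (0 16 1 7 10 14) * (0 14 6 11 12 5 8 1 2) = (0 16 2)(1 3 5 14 7 10 6 11 12 17 8) = [16, 3, 0, 5, 4, 14, 11, 10, 1, 9, 6, 12, 17, 13, 7, 15, 2, 8]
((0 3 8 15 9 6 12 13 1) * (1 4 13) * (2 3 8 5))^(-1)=[1, 12, 5, 2, 13, 3, 9, 7, 0, 15, 10, 11, 6, 4, 14, 8]=(0 1 12 6 9 15 8)(2 5 3)(4 13)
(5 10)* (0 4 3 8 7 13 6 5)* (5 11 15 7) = (0 4 3 8 5 10)(6 11 15 7 13) = [4, 1, 2, 8, 3, 10, 11, 13, 5, 9, 0, 15, 12, 6, 14, 7]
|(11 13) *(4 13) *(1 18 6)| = 3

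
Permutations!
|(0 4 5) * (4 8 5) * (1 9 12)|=|(0 8 5)(1 9 12)|=3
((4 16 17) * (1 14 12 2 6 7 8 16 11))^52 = (1 17 7 12 11 16 6 14 4 8 2) = [0, 17, 1, 3, 8, 5, 14, 12, 2, 9, 10, 16, 11, 13, 4, 15, 6, 7]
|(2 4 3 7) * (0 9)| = |(0 9)(2 4 3 7)| = 4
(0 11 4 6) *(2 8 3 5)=[11, 1, 8, 5, 6, 2, 0, 7, 3, 9, 10, 4]=(0 11 4 6)(2 8 3 5)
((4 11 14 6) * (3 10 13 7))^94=(3 13)(4 14)(6 11)(7 10)=[0, 1, 2, 13, 14, 5, 11, 10, 8, 9, 7, 6, 12, 3, 4]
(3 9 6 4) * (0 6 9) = (9)(0 6 4 3) = [6, 1, 2, 0, 3, 5, 4, 7, 8, 9]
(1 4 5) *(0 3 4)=(0 3 4 5 1)=[3, 0, 2, 4, 5, 1]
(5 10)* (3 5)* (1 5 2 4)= (1 5 10 3 2 4)= [0, 5, 4, 2, 1, 10, 6, 7, 8, 9, 3]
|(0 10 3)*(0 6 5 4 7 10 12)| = 6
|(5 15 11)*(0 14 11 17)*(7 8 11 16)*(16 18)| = 10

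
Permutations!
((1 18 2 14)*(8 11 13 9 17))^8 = (18)(8 9 11 17 13) = [0, 1, 2, 3, 4, 5, 6, 7, 9, 11, 10, 17, 12, 8, 14, 15, 16, 13, 18]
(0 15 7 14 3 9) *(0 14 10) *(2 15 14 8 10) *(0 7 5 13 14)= (2 15 5 13 14 3 9 8 10 7)= [0, 1, 15, 9, 4, 13, 6, 2, 10, 8, 7, 11, 12, 14, 3, 5]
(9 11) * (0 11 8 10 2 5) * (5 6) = [11, 1, 6, 3, 4, 0, 5, 7, 10, 8, 2, 9] = (0 11 9 8 10 2 6 5)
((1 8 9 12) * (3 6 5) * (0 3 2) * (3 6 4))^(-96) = [0, 1, 2, 3, 4, 5, 6, 7, 8, 9, 10, 11, 12] = (12)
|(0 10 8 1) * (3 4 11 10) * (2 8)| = |(0 3 4 11 10 2 8 1)| = 8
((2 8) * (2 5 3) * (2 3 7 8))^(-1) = (5 8 7) = [0, 1, 2, 3, 4, 8, 6, 5, 7]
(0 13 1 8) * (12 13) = (0 12 13 1 8) = [12, 8, 2, 3, 4, 5, 6, 7, 0, 9, 10, 11, 13, 1]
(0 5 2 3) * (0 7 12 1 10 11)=(0 5 2 3 7 12 1 10 11)=[5, 10, 3, 7, 4, 2, 6, 12, 8, 9, 11, 0, 1]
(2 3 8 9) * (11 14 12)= [0, 1, 3, 8, 4, 5, 6, 7, 9, 2, 10, 14, 11, 13, 12]= (2 3 8 9)(11 14 12)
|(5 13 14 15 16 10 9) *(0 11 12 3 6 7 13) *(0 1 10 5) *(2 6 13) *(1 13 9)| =|(0 11 12 3 9)(1 10)(2 6 7)(5 13 14 15 16)| =30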